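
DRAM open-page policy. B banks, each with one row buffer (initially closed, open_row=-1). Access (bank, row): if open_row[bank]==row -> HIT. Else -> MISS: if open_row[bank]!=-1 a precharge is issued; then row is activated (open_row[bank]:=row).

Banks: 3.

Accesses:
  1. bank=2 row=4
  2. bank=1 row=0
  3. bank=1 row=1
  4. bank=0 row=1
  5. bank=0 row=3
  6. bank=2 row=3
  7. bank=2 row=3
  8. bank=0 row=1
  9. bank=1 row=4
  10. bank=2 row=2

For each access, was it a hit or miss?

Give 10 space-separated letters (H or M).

Answer: M M M M M M H M M M

Derivation:
Acc 1: bank2 row4 -> MISS (open row4); precharges=0
Acc 2: bank1 row0 -> MISS (open row0); precharges=0
Acc 3: bank1 row1 -> MISS (open row1); precharges=1
Acc 4: bank0 row1 -> MISS (open row1); precharges=1
Acc 5: bank0 row3 -> MISS (open row3); precharges=2
Acc 6: bank2 row3 -> MISS (open row3); precharges=3
Acc 7: bank2 row3 -> HIT
Acc 8: bank0 row1 -> MISS (open row1); precharges=4
Acc 9: bank1 row4 -> MISS (open row4); precharges=5
Acc 10: bank2 row2 -> MISS (open row2); precharges=6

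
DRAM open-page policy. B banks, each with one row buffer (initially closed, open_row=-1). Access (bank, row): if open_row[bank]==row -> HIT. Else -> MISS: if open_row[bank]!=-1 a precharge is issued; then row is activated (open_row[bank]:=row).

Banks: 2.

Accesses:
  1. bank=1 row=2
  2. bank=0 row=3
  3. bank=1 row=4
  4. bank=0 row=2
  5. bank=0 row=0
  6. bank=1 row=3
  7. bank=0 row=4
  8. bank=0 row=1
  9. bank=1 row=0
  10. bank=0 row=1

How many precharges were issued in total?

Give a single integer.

Answer: 7

Derivation:
Acc 1: bank1 row2 -> MISS (open row2); precharges=0
Acc 2: bank0 row3 -> MISS (open row3); precharges=0
Acc 3: bank1 row4 -> MISS (open row4); precharges=1
Acc 4: bank0 row2 -> MISS (open row2); precharges=2
Acc 5: bank0 row0 -> MISS (open row0); precharges=3
Acc 6: bank1 row3 -> MISS (open row3); precharges=4
Acc 7: bank0 row4 -> MISS (open row4); precharges=5
Acc 8: bank0 row1 -> MISS (open row1); precharges=6
Acc 9: bank1 row0 -> MISS (open row0); precharges=7
Acc 10: bank0 row1 -> HIT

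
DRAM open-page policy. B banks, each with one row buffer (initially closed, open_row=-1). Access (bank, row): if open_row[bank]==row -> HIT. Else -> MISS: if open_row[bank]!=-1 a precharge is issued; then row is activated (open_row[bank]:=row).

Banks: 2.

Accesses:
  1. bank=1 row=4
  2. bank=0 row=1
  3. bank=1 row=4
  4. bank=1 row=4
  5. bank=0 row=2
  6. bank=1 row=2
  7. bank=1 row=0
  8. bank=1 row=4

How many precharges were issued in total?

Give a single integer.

Answer: 4

Derivation:
Acc 1: bank1 row4 -> MISS (open row4); precharges=0
Acc 2: bank0 row1 -> MISS (open row1); precharges=0
Acc 3: bank1 row4 -> HIT
Acc 4: bank1 row4 -> HIT
Acc 5: bank0 row2 -> MISS (open row2); precharges=1
Acc 6: bank1 row2 -> MISS (open row2); precharges=2
Acc 7: bank1 row0 -> MISS (open row0); precharges=3
Acc 8: bank1 row4 -> MISS (open row4); precharges=4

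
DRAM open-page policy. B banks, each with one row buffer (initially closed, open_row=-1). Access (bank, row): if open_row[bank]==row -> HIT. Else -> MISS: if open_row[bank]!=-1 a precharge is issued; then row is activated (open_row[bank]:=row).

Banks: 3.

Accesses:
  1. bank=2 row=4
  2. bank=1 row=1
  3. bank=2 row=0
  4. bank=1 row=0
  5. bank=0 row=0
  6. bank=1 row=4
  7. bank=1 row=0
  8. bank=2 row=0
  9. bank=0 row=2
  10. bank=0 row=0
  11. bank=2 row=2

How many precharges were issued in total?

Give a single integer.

Answer: 7

Derivation:
Acc 1: bank2 row4 -> MISS (open row4); precharges=0
Acc 2: bank1 row1 -> MISS (open row1); precharges=0
Acc 3: bank2 row0 -> MISS (open row0); precharges=1
Acc 4: bank1 row0 -> MISS (open row0); precharges=2
Acc 5: bank0 row0 -> MISS (open row0); precharges=2
Acc 6: bank1 row4 -> MISS (open row4); precharges=3
Acc 7: bank1 row0 -> MISS (open row0); precharges=4
Acc 8: bank2 row0 -> HIT
Acc 9: bank0 row2 -> MISS (open row2); precharges=5
Acc 10: bank0 row0 -> MISS (open row0); precharges=6
Acc 11: bank2 row2 -> MISS (open row2); precharges=7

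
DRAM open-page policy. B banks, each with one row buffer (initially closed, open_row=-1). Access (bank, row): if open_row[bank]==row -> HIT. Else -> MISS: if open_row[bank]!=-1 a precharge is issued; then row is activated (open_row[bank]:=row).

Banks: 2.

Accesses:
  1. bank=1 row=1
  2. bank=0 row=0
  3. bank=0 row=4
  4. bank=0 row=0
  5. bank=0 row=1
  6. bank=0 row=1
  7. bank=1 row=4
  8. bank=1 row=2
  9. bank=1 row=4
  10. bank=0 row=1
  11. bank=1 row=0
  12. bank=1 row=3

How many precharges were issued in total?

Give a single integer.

Answer: 8

Derivation:
Acc 1: bank1 row1 -> MISS (open row1); precharges=0
Acc 2: bank0 row0 -> MISS (open row0); precharges=0
Acc 3: bank0 row4 -> MISS (open row4); precharges=1
Acc 4: bank0 row0 -> MISS (open row0); precharges=2
Acc 5: bank0 row1 -> MISS (open row1); precharges=3
Acc 6: bank0 row1 -> HIT
Acc 7: bank1 row4 -> MISS (open row4); precharges=4
Acc 8: bank1 row2 -> MISS (open row2); precharges=5
Acc 9: bank1 row4 -> MISS (open row4); precharges=6
Acc 10: bank0 row1 -> HIT
Acc 11: bank1 row0 -> MISS (open row0); precharges=7
Acc 12: bank1 row3 -> MISS (open row3); precharges=8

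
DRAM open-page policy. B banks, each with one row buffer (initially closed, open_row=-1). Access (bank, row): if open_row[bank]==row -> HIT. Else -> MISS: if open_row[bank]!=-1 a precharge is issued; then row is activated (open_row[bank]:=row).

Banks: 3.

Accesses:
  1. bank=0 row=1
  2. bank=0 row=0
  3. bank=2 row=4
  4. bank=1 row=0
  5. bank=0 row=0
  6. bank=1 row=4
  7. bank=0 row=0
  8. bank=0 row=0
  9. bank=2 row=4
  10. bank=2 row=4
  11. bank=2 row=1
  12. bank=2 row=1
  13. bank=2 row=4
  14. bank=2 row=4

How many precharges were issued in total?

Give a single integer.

Acc 1: bank0 row1 -> MISS (open row1); precharges=0
Acc 2: bank0 row0 -> MISS (open row0); precharges=1
Acc 3: bank2 row4 -> MISS (open row4); precharges=1
Acc 4: bank1 row0 -> MISS (open row0); precharges=1
Acc 5: bank0 row0 -> HIT
Acc 6: bank1 row4 -> MISS (open row4); precharges=2
Acc 7: bank0 row0 -> HIT
Acc 8: bank0 row0 -> HIT
Acc 9: bank2 row4 -> HIT
Acc 10: bank2 row4 -> HIT
Acc 11: bank2 row1 -> MISS (open row1); precharges=3
Acc 12: bank2 row1 -> HIT
Acc 13: bank2 row4 -> MISS (open row4); precharges=4
Acc 14: bank2 row4 -> HIT

Answer: 4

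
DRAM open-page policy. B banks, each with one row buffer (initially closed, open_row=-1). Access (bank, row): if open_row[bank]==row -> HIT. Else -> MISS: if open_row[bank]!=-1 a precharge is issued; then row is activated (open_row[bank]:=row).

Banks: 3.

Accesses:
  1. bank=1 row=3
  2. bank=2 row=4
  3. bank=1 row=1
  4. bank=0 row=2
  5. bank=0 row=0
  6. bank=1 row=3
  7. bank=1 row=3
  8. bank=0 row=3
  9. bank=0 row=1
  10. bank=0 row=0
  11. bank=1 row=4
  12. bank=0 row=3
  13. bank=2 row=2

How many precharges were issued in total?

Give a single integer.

Acc 1: bank1 row3 -> MISS (open row3); precharges=0
Acc 2: bank2 row4 -> MISS (open row4); precharges=0
Acc 3: bank1 row1 -> MISS (open row1); precharges=1
Acc 4: bank0 row2 -> MISS (open row2); precharges=1
Acc 5: bank0 row0 -> MISS (open row0); precharges=2
Acc 6: bank1 row3 -> MISS (open row3); precharges=3
Acc 7: bank1 row3 -> HIT
Acc 8: bank0 row3 -> MISS (open row3); precharges=4
Acc 9: bank0 row1 -> MISS (open row1); precharges=5
Acc 10: bank0 row0 -> MISS (open row0); precharges=6
Acc 11: bank1 row4 -> MISS (open row4); precharges=7
Acc 12: bank0 row3 -> MISS (open row3); precharges=8
Acc 13: bank2 row2 -> MISS (open row2); precharges=9

Answer: 9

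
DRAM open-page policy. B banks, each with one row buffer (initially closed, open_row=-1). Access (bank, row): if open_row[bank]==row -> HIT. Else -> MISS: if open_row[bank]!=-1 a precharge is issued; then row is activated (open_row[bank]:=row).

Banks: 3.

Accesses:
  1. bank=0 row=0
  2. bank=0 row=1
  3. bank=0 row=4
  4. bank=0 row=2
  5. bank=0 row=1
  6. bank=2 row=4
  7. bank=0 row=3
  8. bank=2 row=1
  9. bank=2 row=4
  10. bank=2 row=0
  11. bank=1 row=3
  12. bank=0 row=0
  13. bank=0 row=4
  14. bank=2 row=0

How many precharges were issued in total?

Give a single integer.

Answer: 10

Derivation:
Acc 1: bank0 row0 -> MISS (open row0); precharges=0
Acc 2: bank0 row1 -> MISS (open row1); precharges=1
Acc 3: bank0 row4 -> MISS (open row4); precharges=2
Acc 4: bank0 row2 -> MISS (open row2); precharges=3
Acc 5: bank0 row1 -> MISS (open row1); precharges=4
Acc 6: bank2 row4 -> MISS (open row4); precharges=4
Acc 7: bank0 row3 -> MISS (open row3); precharges=5
Acc 8: bank2 row1 -> MISS (open row1); precharges=6
Acc 9: bank2 row4 -> MISS (open row4); precharges=7
Acc 10: bank2 row0 -> MISS (open row0); precharges=8
Acc 11: bank1 row3 -> MISS (open row3); precharges=8
Acc 12: bank0 row0 -> MISS (open row0); precharges=9
Acc 13: bank0 row4 -> MISS (open row4); precharges=10
Acc 14: bank2 row0 -> HIT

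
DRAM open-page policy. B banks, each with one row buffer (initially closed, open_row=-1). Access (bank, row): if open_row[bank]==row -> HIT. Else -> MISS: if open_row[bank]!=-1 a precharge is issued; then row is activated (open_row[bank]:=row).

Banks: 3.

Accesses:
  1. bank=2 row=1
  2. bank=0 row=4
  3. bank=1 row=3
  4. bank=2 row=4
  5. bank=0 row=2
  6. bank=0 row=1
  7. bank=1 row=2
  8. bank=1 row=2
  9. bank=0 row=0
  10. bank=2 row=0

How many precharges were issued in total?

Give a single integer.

Answer: 6

Derivation:
Acc 1: bank2 row1 -> MISS (open row1); precharges=0
Acc 2: bank0 row4 -> MISS (open row4); precharges=0
Acc 3: bank1 row3 -> MISS (open row3); precharges=0
Acc 4: bank2 row4 -> MISS (open row4); precharges=1
Acc 5: bank0 row2 -> MISS (open row2); precharges=2
Acc 6: bank0 row1 -> MISS (open row1); precharges=3
Acc 7: bank1 row2 -> MISS (open row2); precharges=4
Acc 8: bank1 row2 -> HIT
Acc 9: bank0 row0 -> MISS (open row0); precharges=5
Acc 10: bank2 row0 -> MISS (open row0); precharges=6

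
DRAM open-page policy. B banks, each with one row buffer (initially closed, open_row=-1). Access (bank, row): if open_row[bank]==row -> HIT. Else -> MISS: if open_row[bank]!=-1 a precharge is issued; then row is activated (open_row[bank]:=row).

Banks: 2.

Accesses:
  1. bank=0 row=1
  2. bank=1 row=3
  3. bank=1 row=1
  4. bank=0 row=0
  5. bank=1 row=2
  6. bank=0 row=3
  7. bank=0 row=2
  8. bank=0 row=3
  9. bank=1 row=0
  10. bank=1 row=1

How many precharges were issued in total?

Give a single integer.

Answer: 8

Derivation:
Acc 1: bank0 row1 -> MISS (open row1); precharges=0
Acc 2: bank1 row3 -> MISS (open row3); precharges=0
Acc 3: bank1 row1 -> MISS (open row1); precharges=1
Acc 4: bank0 row0 -> MISS (open row0); precharges=2
Acc 5: bank1 row2 -> MISS (open row2); precharges=3
Acc 6: bank0 row3 -> MISS (open row3); precharges=4
Acc 7: bank0 row2 -> MISS (open row2); precharges=5
Acc 8: bank0 row3 -> MISS (open row3); precharges=6
Acc 9: bank1 row0 -> MISS (open row0); precharges=7
Acc 10: bank1 row1 -> MISS (open row1); precharges=8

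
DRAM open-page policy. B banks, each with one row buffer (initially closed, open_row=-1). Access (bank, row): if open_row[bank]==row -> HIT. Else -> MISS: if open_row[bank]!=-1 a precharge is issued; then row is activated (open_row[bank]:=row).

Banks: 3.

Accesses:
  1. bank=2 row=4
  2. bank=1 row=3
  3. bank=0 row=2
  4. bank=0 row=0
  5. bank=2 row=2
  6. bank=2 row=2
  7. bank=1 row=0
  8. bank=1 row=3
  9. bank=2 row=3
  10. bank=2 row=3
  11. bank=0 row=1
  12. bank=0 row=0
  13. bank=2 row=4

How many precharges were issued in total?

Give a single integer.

Answer: 8

Derivation:
Acc 1: bank2 row4 -> MISS (open row4); precharges=0
Acc 2: bank1 row3 -> MISS (open row3); precharges=0
Acc 3: bank0 row2 -> MISS (open row2); precharges=0
Acc 4: bank0 row0 -> MISS (open row0); precharges=1
Acc 5: bank2 row2 -> MISS (open row2); precharges=2
Acc 6: bank2 row2 -> HIT
Acc 7: bank1 row0 -> MISS (open row0); precharges=3
Acc 8: bank1 row3 -> MISS (open row3); precharges=4
Acc 9: bank2 row3 -> MISS (open row3); precharges=5
Acc 10: bank2 row3 -> HIT
Acc 11: bank0 row1 -> MISS (open row1); precharges=6
Acc 12: bank0 row0 -> MISS (open row0); precharges=7
Acc 13: bank2 row4 -> MISS (open row4); precharges=8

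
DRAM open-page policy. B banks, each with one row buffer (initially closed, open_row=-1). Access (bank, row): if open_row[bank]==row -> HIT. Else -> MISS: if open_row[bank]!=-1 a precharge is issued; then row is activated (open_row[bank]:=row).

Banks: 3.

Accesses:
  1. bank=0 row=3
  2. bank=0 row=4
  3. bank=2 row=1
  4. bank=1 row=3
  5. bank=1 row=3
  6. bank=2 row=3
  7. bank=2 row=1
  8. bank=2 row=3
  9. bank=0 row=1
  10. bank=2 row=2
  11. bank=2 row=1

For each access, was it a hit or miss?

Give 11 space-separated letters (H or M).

Answer: M M M M H M M M M M M

Derivation:
Acc 1: bank0 row3 -> MISS (open row3); precharges=0
Acc 2: bank0 row4 -> MISS (open row4); precharges=1
Acc 3: bank2 row1 -> MISS (open row1); precharges=1
Acc 4: bank1 row3 -> MISS (open row3); precharges=1
Acc 5: bank1 row3 -> HIT
Acc 6: bank2 row3 -> MISS (open row3); precharges=2
Acc 7: bank2 row1 -> MISS (open row1); precharges=3
Acc 8: bank2 row3 -> MISS (open row3); precharges=4
Acc 9: bank0 row1 -> MISS (open row1); precharges=5
Acc 10: bank2 row2 -> MISS (open row2); precharges=6
Acc 11: bank2 row1 -> MISS (open row1); precharges=7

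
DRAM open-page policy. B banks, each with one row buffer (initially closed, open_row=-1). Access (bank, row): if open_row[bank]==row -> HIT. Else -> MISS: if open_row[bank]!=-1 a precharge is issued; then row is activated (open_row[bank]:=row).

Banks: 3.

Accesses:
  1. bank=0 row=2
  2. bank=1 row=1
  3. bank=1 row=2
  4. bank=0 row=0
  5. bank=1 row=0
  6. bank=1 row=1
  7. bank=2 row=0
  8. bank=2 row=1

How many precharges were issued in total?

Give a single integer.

Acc 1: bank0 row2 -> MISS (open row2); precharges=0
Acc 2: bank1 row1 -> MISS (open row1); precharges=0
Acc 3: bank1 row2 -> MISS (open row2); precharges=1
Acc 4: bank0 row0 -> MISS (open row0); precharges=2
Acc 5: bank1 row0 -> MISS (open row0); precharges=3
Acc 6: bank1 row1 -> MISS (open row1); precharges=4
Acc 7: bank2 row0 -> MISS (open row0); precharges=4
Acc 8: bank2 row1 -> MISS (open row1); precharges=5

Answer: 5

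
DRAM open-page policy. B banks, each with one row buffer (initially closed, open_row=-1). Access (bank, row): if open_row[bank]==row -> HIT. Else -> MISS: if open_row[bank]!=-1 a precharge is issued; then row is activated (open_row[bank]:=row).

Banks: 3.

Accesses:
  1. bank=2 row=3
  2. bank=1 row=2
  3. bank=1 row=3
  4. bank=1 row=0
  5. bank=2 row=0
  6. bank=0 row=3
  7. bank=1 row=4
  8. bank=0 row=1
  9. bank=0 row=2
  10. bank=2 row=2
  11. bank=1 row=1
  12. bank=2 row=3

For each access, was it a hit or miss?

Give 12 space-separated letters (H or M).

Acc 1: bank2 row3 -> MISS (open row3); precharges=0
Acc 2: bank1 row2 -> MISS (open row2); precharges=0
Acc 3: bank1 row3 -> MISS (open row3); precharges=1
Acc 4: bank1 row0 -> MISS (open row0); precharges=2
Acc 5: bank2 row0 -> MISS (open row0); precharges=3
Acc 6: bank0 row3 -> MISS (open row3); precharges=3
Acc 7: bank1 row4 -> MISS (open row4); precharges=4
Acc 8: bank0 row1 -> MISS (open row1); precharges=5
Acc 9: bank0 row2 -> MISS (open row2); precharges=6
Acc 10: bank2 row2 -> MISS (open row2); precharges=7
Acc 11: bank1 row1 -> MISS (open row1); precharges=8
Acc 12: bank2 row3 -> MISS (open row3); precharges=9

Answer: M M M M M M M M M M M M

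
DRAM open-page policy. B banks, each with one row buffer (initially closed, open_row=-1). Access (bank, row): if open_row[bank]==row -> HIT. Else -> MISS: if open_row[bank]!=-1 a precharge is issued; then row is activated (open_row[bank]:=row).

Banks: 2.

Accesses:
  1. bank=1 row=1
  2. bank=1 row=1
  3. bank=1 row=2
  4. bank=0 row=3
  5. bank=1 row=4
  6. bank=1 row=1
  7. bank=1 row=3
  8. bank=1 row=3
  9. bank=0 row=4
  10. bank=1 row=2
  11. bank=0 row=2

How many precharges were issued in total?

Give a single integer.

Acc 1: bank1 row1 -> MISS (open row1); precharges=0
Acc 2: bank1 row1 -> HIT
Acc 3: bank1 row2 -> MISS (open row2); precharges=1
Acc 4: bank0 row3 -> MISS (open row3); precharges=1
Acc 5: bank1 row4 -> MISS (open row4); precharges=2
Acc 6: bank1 row1 -> MISS (open row1); precharges=3
Acc 7: bank1 row3 -> MISS (open row3); precharges=4
Acc 8: bank1 row3 -> HIT
Acc 9: bank0 row4 -> MISS (open row4); precharges=5
Acc 10: bank1 row2 -> MISS (open row2); precharges=6
Acc 11: bank0 row2 -> MISS (open row2); precharges=7

Answer: 7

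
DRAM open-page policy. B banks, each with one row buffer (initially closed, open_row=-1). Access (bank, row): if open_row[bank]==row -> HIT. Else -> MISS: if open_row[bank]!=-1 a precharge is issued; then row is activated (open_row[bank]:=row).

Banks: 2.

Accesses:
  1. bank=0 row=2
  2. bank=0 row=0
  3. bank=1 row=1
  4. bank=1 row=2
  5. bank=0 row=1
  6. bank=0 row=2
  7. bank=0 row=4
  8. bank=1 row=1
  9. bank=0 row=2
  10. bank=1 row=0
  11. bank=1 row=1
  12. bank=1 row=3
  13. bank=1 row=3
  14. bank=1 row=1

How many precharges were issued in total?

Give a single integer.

Answer: 11

Derivation:
Acc 1: bank0 row2 -> MISS (open row2); precharges=0
Acc 2: bank0 row0 -> MISS (open row0); precharges=1
Acc 3: bank1 row1 -> MISS (open row1); precharges=1
Acc 4: bank1 row2 -> MISS (open row2); precharges=2
Acc 5: bank0 row1 -> MISS (open row1); precharges=3
Acc 6: bank0 row2 -> MISS (open row2); precharges=4
Acc 7: bank0 row4 -> MISS (open row4); precharges=5
Acc 8: bank1 row1 -> MISS (open row1); precharges=6
Acc 9: bank0 row2 -> MISS (open row2); precharges=7
Acc 10: bank1 row0 -> MISS (open row0); precharges=8
Acc 11: bank1 row1 -> MISS (open row1); precharges=9
Acc 12: bank1 row3 -> MISS (open row3); precharges=10
Acc 13: bank1 row3 -> HIT
Acc 14: bank1 row1 -> MISS (open row1); precharges=11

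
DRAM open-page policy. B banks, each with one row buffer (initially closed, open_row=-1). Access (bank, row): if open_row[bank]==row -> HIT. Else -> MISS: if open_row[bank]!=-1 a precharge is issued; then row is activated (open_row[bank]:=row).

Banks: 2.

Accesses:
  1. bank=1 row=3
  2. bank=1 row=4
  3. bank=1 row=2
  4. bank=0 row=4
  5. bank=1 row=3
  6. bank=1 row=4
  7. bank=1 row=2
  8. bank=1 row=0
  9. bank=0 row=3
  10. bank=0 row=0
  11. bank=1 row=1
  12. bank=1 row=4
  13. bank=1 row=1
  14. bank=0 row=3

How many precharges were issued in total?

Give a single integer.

Acc 1: bank1 row3 -> MISS (open row3); precharges=0
Acc 2: bank1 row4 -> MISS (open row4); precharges=1
Acc 3: bank1 row2 -> MISS (open row2); precharges=2
Acc 4: bank0 row4 -> MISS (open row4); precharges=2
Acc 5: bank1 row3 -> MISS (open row3); precharges=3
Acc 6: bank1 row4 -> MISS (open row4); precharges=4
Acc 7: bank1 row2 -> MISS (open row2); precharges=5
Acc 8: bank1 row0 -> MISS (open row0); precharges=6
Acc 9: bank0 row3 -> MISS (open row3); precharges=7
Acc 10: bank0 row0 -> MISS (open row0); precharges=8
Acc 11: bank1 row1 -> MISS (open row1); precharges=9
Acc 12: bank1 row4 -> MISS (open row4); precharges=10
Acc 13: bank1 row1 -> MISS (open row1); precharges=11
Acc 14: bank0 row3 -> MISS (open row3); precharges=12

Answer: 12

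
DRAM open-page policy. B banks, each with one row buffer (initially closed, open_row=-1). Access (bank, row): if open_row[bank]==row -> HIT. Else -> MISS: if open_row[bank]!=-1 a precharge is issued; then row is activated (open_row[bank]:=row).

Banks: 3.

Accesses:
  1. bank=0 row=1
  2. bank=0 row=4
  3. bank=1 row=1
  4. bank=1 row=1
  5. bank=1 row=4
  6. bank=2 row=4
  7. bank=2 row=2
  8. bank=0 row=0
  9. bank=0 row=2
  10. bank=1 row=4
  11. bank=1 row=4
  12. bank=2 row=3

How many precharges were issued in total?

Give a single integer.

Acc 1: bank0 row1 -> MISS (open row1); precharges=0
Acc 2: bank0 row4 -> MISS (open row4); precharges=1
Acc 3: bank1 row1 -> MISS (open row1); precharges=1
Acc 4: bank1 row1 -> HIT
Acc 5: bank1 row4 -> MISS (open row4); precharges=2
Acc 6: bank2 row4 -> MISS (open row4); precharges=2
Acc 7: bank2 row2 -> MISS (open row2); precharges=3
Acc 8: bank0 row0 -> MISS (open row0); precharges=4
Acc 9: bank0 row2 -> MISS (open row2); precharges=5
Acc 10: bank1 row4 -> HIT
Acc 11: bank1 row4 -> HIT
Acc 12: bank2 row3 -> MISS (open row3); precharges=6

Answer: 6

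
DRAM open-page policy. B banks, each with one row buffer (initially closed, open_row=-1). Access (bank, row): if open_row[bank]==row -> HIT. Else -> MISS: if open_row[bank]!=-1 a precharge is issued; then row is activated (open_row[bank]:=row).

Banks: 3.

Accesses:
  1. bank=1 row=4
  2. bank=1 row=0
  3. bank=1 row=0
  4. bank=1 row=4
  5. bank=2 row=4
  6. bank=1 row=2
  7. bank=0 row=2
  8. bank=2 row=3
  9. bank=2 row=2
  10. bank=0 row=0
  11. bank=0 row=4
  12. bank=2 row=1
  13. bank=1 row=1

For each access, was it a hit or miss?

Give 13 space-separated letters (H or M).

Acc 1: bank1 row4 -> MISS (open row4); precharges=0
Acc 2: bank1 row0 -> MISS (open row0); precharges=1
Acc 3: bank1 row0 -> HIT
Acc 4: bank1 row4 -> MISS (open row4); precharges=2
Acc 5: bank2 row4 -> MISS (open row4); precharges=2
Acc 6: bank1 row2 -> MISS (open row2); precharges=3
Acc 7: bank0 row2 -> MISS (open row2); precharges=3
Acc 8: bank2 row3 -> MISS (open row3); precharges=4
Acc 9: bank2 row2 -> MISS (open row2); precharges=5
Acc 10: bank0 row0 -> MISS (open row0); precharges=6
Acc 11: bank0 row4 -> MISS (open row4); precharges=7
Acc 12: bank2 row1 -> MISS (open row1); precharges=8
Acc 13: bank1 row1 -> MISS (open row1); precharges=9

Answer: M M H M M M M M M M M M M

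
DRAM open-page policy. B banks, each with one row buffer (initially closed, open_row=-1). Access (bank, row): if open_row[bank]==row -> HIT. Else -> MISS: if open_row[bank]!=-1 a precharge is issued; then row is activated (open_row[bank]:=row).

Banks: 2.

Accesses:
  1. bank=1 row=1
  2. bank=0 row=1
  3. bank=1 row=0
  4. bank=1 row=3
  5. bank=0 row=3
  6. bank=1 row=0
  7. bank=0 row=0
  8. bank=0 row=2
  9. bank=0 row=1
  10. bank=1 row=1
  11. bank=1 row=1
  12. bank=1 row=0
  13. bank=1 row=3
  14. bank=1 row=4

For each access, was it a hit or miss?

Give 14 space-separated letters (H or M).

Acc 1: bank1 row1 -> MISS (open row1); precharges=0
Acc 2: bank0 row1 -> MISS (open row1); precharges=0
Acc 3: bank1 row0 -> MISS (open row0); precharges=1
Acc 4: bank1 row3 -> MISS (open row3); precharges=2
Acc 5: bank0 row3 -> MISS (open row3); precharges=3
Acc 6: bank1 row0 -> MISS (open row0); precharges=4
Acc 7: bank0 row0 -> MISS (open row0); precharges=5
Acc 8: bank0 row2 -> MISS (open row2); precharges=6
Acc 9: bank0 row1 -> MISS (open row1); precharges=7
Acc 10: bank1 row1 -> MISS (open row1); precharges=8
Acc 11: bank1 row1 -> HIT
Acc 12: bank1 row0 -> MISS (open row0); precharges=9
Acc 13: bank1 row3 -> MISS (open row3); precharges=10
Acc 14: bank1 row4 -> MISS (open row4); precharges=11

Answer: M M M M M M M M M M H M M M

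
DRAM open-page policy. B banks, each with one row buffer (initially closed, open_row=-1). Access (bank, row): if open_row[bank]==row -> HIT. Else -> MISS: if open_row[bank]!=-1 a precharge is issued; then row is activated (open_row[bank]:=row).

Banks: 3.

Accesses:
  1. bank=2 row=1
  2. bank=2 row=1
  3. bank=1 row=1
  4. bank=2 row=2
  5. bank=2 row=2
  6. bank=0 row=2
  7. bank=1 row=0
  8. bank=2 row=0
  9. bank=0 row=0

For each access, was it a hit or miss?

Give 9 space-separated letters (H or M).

Answer: M H M M H M M M M

Derivation:
Acc 1: bank2 row1 -> MISS (open row1); precharges=0
Acc 2: bank2 row1 -> HIT
Acc 3: bank1 row1 -> MISS (open row1); precharges=0
Acc 4: bank2 row2 -> MISS (open row2); precharges=1
Acc 5: bank2 row2 -> HIT
Acc 6: bank0 row2 -> MISS (open row2); precharges=1
Acc 7: bank1 row0 -> MISS (open row0); precharges=2
Acc 8: bank2 row0 -> MISS (open row0); precharges=3
Acc 9: bank0 row0 -> MISS (open row0); precharges=4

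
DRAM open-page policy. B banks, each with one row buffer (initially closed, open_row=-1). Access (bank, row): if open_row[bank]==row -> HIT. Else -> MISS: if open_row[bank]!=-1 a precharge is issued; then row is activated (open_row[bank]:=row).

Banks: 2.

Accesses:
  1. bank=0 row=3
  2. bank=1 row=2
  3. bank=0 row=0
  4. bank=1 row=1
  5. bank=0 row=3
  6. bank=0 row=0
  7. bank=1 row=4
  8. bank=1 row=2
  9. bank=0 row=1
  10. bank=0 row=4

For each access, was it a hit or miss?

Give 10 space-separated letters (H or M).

Acc 1: bank0 row3 -> MISS (open row3); precharges=0
Acc 2: bank1 row2 -> MISS (open row2); precharges=0
Acc 3: bank0 row0 -> MISS (open row0); precharges=1
Acc 4: bank1 row1 -> MISS (open row1); precharges=2
Acc 5: bank0 row3 -> MISS (open row3); precharges=3
Acc 6: bank0 row0 -> MISS (open row0); precharges=4
Acc 7: bank1 row4 -> MISS (open row4); precharges=5
Acc 8: bank1 row2 -> MISS (open row2); precharges=6
Acc 9: bank0 row1 -> MISS (open row1); precharges=7
Acc 10: bank0 row4 -> MISS (open row4); precharges=8

Answer: M M M M M M M M M M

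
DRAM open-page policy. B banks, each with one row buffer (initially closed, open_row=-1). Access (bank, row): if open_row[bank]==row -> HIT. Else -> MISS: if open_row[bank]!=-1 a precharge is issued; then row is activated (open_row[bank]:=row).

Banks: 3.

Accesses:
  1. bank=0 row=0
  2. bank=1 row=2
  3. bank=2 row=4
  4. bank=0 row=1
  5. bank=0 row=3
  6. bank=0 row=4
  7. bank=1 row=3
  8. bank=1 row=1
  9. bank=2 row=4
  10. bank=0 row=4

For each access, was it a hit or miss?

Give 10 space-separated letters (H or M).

Acc 1: bank0 row0 -> MISS (open row0); precharges=0
Acc 2: bank1 row2 -> MISS (open row2); precharges=0
Acc 3: bank2 row4 -> MISS (open row4); precharges=0
Acc 4: bank0 row1 -> MISS (open row1); precharges=1
Acc 5: bank0 row3 -> MISS (open row3); precharges=2
Acc 6: bank0 row4 -> MISS (open row4); precharges=3
Acc 7: bank1 row3 -> MISS (open row3); precharges=4
Acc 8: bank1 row1 -> MISS (open row1); precharges=5
Acc 9: bank2 row4 -> HIT
Acc 10: bank0 row4 -> HIT

Answer: M M M M M M M M H H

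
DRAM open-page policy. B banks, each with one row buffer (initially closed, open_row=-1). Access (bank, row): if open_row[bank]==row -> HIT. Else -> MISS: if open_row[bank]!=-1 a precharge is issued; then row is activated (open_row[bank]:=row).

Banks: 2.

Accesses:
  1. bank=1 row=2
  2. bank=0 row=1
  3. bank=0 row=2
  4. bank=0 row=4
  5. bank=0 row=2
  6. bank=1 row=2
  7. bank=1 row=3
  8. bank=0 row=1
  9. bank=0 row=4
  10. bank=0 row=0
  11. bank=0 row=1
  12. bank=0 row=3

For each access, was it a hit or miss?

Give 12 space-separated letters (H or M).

Answer: M M M M M H M M M M M M

Derivation:
Acc 1: bank1 row2 -> MISS (open row2); precharges=0
Acc 2: bank0 row1 -> MISS (open row1); precharges=0
Acc 3: bank0 row2 -> MISS (open row2); precharges=1
Acc 4: bank0 row4 -> MISS (open row4); precharges=2
Acc 5: bank0 row2 -> MISS (open row2); precharges=3
Acc 6: bank1 row2 -> HIT
Acc 7: bank1 row3 -> MISS (open row3); precharges=4
Acc 8: bank0 row1 -> MISS (open row1); precharges=5
Acc 9: bank0 row4 -> MISS (open row4); precharges=6
Acc 10: bank0 row0 -> MISS (open row0); precharges=7
Acc 11: bank0 row1 -> MISS (open row1); precharges=8
Acc 12: bank0 row3 -> MISS (open row3); precharges=9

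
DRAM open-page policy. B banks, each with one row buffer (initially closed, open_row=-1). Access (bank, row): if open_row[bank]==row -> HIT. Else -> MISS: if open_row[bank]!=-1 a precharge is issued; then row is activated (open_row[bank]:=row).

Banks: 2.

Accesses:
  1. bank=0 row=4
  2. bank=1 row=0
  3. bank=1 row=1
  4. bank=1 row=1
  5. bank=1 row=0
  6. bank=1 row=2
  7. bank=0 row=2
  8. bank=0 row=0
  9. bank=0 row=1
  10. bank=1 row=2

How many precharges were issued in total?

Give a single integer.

Acc 1: bank0 row4 -> MISS (open row4); precharges=0
Acc 2: bank1 row0 -> MISS (open row0); precharges=0
Acc 3: bank1 row1 -> MISS (open row1); precharges=1
Acc 4: bank1 row1 -> HIT
Acc 5: bank1 row0 -> MISS (open row0); precharges=2
Acc 6: bank1 row2 -> MISS (open row2); precharges=3
Acc 7: bank0 row2 -> MISS (open row2); precharges=4
Acc 8: bank0 row0 -> MISS (open row0); precharges=5
Acc 9: bank0 row1 -> MISS (open row1); precharges=6
Acc 10: bank1 row2 -> HIT

Answer: 6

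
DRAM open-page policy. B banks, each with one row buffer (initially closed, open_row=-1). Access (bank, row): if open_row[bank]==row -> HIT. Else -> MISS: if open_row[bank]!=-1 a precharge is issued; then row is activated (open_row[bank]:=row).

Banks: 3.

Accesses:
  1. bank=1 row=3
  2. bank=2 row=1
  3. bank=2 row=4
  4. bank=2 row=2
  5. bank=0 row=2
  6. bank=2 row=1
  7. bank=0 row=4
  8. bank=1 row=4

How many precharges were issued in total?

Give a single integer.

Acc 1: bank1 row3 -> MISS (open row3); precharges=0
Acc 2: bank2 row1 -> MISS (open row1); precharges=0
Acc 3: bank2 row4 -> MISS (open row4); precharges=1
Acc 4: bank2 row2 -> MISS (open row2); precharges=2
Acc 5: bank0 row2 -> MISS (open row2); precharges=2
Acc 6: bank2 row1 -> MISS (open row1); precharges=3
Acc 7: bank0 row4 -> MISS (open row4); precharges=4
Acc 8: bank1 row4 -> MISS (open row4); precharges=5

Answer: 5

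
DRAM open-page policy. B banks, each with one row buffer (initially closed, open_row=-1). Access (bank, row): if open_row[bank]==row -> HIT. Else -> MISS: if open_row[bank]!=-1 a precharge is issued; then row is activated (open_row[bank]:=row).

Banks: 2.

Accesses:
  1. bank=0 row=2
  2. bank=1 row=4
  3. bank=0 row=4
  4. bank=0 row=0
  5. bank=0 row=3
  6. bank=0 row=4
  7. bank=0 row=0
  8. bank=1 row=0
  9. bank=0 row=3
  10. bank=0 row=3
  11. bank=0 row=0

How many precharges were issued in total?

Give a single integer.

Acc 1: bank0 row2 -> MISS (open row2); precharges=0
Acc 2: bank1 row4 -> MISS (open row4); precharges=0
Acc 3: bank0 row4 -> MISS (open row4); precharges=1
Acc 4: bank0 row0 -> MISS (open row0); precharges=2
Acc 5: bank0 row3 -> MISS (open row3); precharges=3
Acc 6: bank0 row4 -> MISS (open row4); precharges=4
Acc 7: bank0 row0 -> MISS (open row0); precharges=5
Acc 8: bank1 row0 -> MISS (open row0); precharges=6
Acc 9: bank0 row3 -> MISS (open row3); precharges=7
Acc 10: bank0 row3 -> HIT
Acc 11: bank0 row0 -> MISS (open row0); precharges=8

Answer: 8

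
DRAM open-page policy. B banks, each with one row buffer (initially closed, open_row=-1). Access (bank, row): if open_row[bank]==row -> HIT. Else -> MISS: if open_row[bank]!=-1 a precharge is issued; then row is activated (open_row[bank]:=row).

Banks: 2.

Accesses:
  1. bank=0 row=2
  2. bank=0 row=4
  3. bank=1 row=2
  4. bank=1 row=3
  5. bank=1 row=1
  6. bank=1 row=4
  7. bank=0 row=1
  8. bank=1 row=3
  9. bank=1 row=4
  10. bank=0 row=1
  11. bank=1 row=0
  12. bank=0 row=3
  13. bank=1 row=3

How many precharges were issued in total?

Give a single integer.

Answer: 10

Derivation:
Acc 1: bank0 row2 -> MISS (open row2); precharges=0
Acc 2: bank0 row4 -> MISS (open row4); precharges=1
Acc 3: bank1 row2 -> MISS (open row2); precharges=1
Acc 4: bank1 row3 -> MISS (open row3); precharges=2
Acc 5: bank1 row1 -> MISS (open row1); precharges=3
Acc 6: bank1 row4 -> MISS (open row4); precharges=4
Acc 7: bank0 row1 -> MISS (open row1); precharges=5
Acc 8: bank1 row3 -> MISS (open row3); precharges=6
Acc 9: bank1 row4 -> MISS (open row4); precharges=7
Acc 10: bank0 row1 -> HIT
Acc 11: bank1 row0 -> MISS (open row0); precharges=8
Acc 12: bank0 row3 -> MISS (open row3); precharges=9
Acc 13: bank1 row3 -> MISS (open row3); precharges=10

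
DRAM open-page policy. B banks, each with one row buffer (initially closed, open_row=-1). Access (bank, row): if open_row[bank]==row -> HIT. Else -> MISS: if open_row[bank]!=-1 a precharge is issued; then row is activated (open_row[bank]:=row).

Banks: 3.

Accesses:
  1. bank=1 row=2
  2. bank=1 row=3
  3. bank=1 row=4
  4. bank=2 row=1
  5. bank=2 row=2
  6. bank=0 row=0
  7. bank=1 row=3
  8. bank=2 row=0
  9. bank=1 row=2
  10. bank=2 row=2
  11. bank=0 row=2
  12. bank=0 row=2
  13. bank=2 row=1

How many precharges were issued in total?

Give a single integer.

Answer: 9

Derivation:
Acc 1: bank1 row2 -> MISS (open row2); precharges=0
Acc 2: bank1 row3 -> MISS (open row3); precharges=1
Acc 3: bank1 row4 -> MISS (open row4); precharges=2
Acc 4: bank2 row1 -> MISS (open row1); precharges=2
Acc 5: bank2 row2 -> MISS (open row2); precharges=3
Acc 6: bank0 row0 -> MISS (open row0); precharges=3
Acc 7: bank1 row3 -> MISS (open row3); precharges=4
Acc 8: bank2 row0 -> MISS (open row0); precharges=5
Acc 9: bank1 row2 -> MISS (open row2); precharges=6
Acc 10: bank2 row2 -> MISS (open row2); precharges=7
Acc 11: bank0 row2 -> MISS (open row2); precharges=8
Acc 12: bank0 row2 -> HIT
Acc 13: bank2 row1 -> MISS (open row1); precharges=9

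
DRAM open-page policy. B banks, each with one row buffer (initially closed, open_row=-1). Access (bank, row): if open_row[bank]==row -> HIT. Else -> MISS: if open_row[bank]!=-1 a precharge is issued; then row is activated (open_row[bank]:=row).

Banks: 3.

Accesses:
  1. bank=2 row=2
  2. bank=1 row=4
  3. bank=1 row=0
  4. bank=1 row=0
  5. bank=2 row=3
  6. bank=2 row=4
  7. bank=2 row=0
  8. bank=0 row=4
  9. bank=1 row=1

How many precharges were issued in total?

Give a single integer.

Acc 1: bank2 row2 -> MISS (open row2); precharges=0
Acc 2: bank1 row4 -> MISS (open row4); precharges=0
Acc 3: bank1 row0 -> MISS (open row0); precharges=1
Acc 4: bank1 row0 -> HIT
Acc 5: bank2 row3 -> MISS (open row3); precharges=2
Acc 6: bank2 row4 -> MISS (open row4); precharges=3
Acc 7: bank2 row0 -> MISS (open row0); precharges=4
Acc 8: bank0 row4 -> MISS (open row4); precharges=4
Acc 9: bank1 row1 -> MISS (open row1); precharges=5

Answer: 5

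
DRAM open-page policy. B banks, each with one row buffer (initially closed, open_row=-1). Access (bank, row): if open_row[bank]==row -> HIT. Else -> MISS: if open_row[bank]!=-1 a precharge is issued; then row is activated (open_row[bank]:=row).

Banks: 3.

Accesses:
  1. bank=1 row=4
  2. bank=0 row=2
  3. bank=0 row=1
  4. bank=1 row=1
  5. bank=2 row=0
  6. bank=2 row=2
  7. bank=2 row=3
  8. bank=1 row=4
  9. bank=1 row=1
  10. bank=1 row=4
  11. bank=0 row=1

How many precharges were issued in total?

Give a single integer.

Answer: 7

Derivation:
Acc 1: bank1 row4 -> MISS (open row4); precharges=0
Acc 2: bank0 row2 -> MISS (open row2); precharges=0
Acc 3: bank0 row1 -> MISS (open row1); precharges=1
Acc 4: bank1 row1 -> MISS (open row1); precharges=2
Acc 5: bank2 row0 -> MISS (open row0); precharges=2
Acc 6: bank2 row2 -> MISS (open row2); precharges=3
Acc 7: bank2 row3 -> MISS (open row3); precharges=4
Acc 8: bank1 row4 -> MISS (open row4); precharges=5
Acc 9: bank1 row1 -> MISS (open row1); precharges=6
Acc 10: bank1 row4 -> MISS (open row4); precharges=7
Acc 11: bank0 row1 -> HIT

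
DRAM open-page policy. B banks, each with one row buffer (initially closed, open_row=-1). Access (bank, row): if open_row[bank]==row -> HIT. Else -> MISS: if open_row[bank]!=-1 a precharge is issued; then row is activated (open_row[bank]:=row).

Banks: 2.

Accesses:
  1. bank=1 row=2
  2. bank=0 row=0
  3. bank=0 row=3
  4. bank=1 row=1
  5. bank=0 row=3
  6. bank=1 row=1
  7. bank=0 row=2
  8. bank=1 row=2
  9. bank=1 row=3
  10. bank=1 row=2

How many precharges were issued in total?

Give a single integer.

Answer: 6

Derivation:
Acc 1: bank1 row2 -> MISS (open row2); precharges=0
Acc 2: bank0 row0 -> MISS (open row0); precharges=0
Acc 3: bank0 row3 -> MISS (open row3); precharges=1
Acc 4: bank1 row1 -> MISS (open row1); precharges=2
Acc 5: bank0 row3 -> HIT
Acc 6: bank1 row1 -> HIT
Acc 7: bank0 row2 -> MISS (open row2); precharges=3
Acc 8: bank1 row2 -> MISS (open row2); precharges=4
Acc 9: bank1 row3 -> MISS (open row3); precharges=5
Acc 10: bank1 row2 -> MISS (open row2); precharges=6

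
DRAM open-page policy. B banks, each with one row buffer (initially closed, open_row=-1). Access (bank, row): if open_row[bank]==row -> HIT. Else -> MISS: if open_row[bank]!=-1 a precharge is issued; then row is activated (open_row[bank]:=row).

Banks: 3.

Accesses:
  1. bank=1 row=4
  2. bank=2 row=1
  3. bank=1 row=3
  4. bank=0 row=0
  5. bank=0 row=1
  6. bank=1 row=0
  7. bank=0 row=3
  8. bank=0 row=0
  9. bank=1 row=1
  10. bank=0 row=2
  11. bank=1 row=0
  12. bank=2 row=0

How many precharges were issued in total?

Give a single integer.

Answer: 9

Derivation:
Acc 1: bank1 row4 -> MISS (open row4); precharges=0
Acc 2: bank2 row1 -> MISS (open row1); precharges=0
Acc 3: bank1 row3 -> MISS (open row3); precharges=1
Acc 4: bank0 row0 -> MISS (open row0); precharges=1
Acc 5: bank0 row1 -> MISS (open row1); precharges=2
Acc 6: bank1 row0 -> MISS (open row0); precharges=3
Acc 7: bank0 row3 -> MISS (open row3); precharges=4
Acc 8: bank0 row0 -> MISS (open row0); precharges=5
Acc 9: bank1 row1 -> MISS (open row1); precharges=6
Acc 10: bank0 row2 -> MISS (open row2); precharges=7
Acc 11: bank1 row0 -> MISS (open row0); precharges=8
Acc 12: bank2 row0 -> MISS (open row0); precharges=9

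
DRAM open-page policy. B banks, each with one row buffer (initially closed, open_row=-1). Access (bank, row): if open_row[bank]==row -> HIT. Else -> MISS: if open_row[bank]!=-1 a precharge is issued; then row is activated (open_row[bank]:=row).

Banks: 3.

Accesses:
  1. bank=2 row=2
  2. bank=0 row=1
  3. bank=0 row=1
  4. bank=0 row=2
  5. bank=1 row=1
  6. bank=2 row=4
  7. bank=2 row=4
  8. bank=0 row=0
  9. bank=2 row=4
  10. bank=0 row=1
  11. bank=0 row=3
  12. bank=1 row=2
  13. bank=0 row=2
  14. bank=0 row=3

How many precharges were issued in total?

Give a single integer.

Acc 1: bank2 row2 -> MISS (open row2); precharges=0
Acc 2: bank0 row1 -> MISS (open row1); precharges=0
Acc 3: bank0 row1 -> HIT
Acc 4: bank0 row2 -> MISS (open row2); precharges=1
Acc 5: bank1 row1 -> MISS (open row1); precharges=1
Acc 6: bank2 row4 -> MISS (open row4); precharges=2
Acc 7: bank2 row4 -> HIT
Acc 8: bank0 row0 -> MISS (open row0); precharges=3
Acc 9: bank2 row4 -> HIT
Acc 10: bank0 row1 -> MISS (open row1); precharges=4
Acc 11: bank0 row3 -> MISS (open row3); precharges=5
Acc 12: bank1 row2 -> MISS (open row2); precharges=6
Acc 13: bank0 row2 -> MISS (open row2); precharges=7
Acc 14: bank0 row3 -> MISS (open row3); precharges=8

Answer: 8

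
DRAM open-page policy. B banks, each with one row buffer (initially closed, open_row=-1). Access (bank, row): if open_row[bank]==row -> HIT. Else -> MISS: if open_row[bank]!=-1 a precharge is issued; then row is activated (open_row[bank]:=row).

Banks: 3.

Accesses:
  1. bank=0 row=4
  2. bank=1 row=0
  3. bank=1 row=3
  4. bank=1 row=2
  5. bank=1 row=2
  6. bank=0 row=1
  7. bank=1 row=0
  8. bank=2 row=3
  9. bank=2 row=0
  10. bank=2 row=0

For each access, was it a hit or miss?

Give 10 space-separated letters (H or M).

Answer: M M M M H M M M M H

Derivation:
Acc 1: bank0 row4 -> MISS (open row4); precharges=0
Acc 2: bank1 row0 -> MISS (open row0); precharges=0
Acc 3: bank1 row3 -> MISS (open row3); precharges=1
Acc 4: bank1 row2 -> MISS (open row2); precharges=2
Acc 5: bank1 row2 -> HIT
Acc 6: bank0 row1 -> MISS (open row1); precharges=3
Acc 7: bank1 row0 -> MISS (open row0); precharges=4
Acc 8: bank2 row3 -> MISS (open row3); precharges=4
Acc 9: bank2 row0 -> MISS (open row0); precharges=5
Acc 10: bank2 row0 -> HIT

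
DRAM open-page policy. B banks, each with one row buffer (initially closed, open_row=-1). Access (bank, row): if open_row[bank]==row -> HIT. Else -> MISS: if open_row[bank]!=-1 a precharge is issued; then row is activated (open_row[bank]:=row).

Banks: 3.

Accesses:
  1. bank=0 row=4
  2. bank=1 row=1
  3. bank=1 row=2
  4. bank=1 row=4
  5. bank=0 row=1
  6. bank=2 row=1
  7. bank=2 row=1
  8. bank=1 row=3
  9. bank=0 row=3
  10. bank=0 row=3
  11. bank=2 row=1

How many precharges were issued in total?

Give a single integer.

Acc 1: bank0 row4 -> MISS (open row4); precharges=0
Acc 2: bank1 row1 -> MISS (open row1); precharges=0
Acc 3: bank1 row2 -> MISS (open row2); precharges=1
Acc 4: bank1 row4 -> MISS (open row4); precharges=2
Acc 5: bank0 row1 -> MISS (open row1); precharges=3
Acc 6: bank2 row1 -> MISS (open row1); precharges=3
Acc 7: bank2 row1 -> HIT
Acc 8: bank1 row3 -> MISS (open row3); precharges=4
Acc 9: bank0 row3 -> MISS (open row3); precharges=5
Acc 10: bank0 row3 -> HIT
Acc 11: bank2 row1 -> HIT

Answer: 5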